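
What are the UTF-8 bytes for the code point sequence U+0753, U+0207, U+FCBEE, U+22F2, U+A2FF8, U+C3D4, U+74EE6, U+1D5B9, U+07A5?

U+0753: 2-byte form → DD 93.
U+0207: 2-byte form → C8 87.
U+FCBEE: 4-byte form → F3 BC AF AE.
U+22F2: 3-byte form → E2 8B B2.
U+A2FF8: 4-byte form → F2 A2 BF B8.
U+C3D4: 3-byte form → EC 8F 94.
U+74EE6: 4-byte form → F1 B4 BB A6.
U+1D5B9: 4-byte form → F0 9D 96 B9.
U+07A5: 2-byte form → DE A5.
Concatenated (28 bytes): DD 93 C8 87 F3 BC AF AE E2 8B B2 F2 A2 BF B8 EC 8F 94 F1 B4 BB A6 F0 9D 96 B9 DE A5.

DD 93 C8 87 F3 BC AF AE E2 8B B2 F2 A2 BF B8 EC 8F 94 F1 B4 BB A6 F0 9D 96 B9 DE A5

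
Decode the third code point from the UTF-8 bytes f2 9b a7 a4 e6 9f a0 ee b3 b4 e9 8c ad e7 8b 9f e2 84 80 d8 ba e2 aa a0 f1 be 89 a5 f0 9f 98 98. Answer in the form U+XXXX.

Offset 0: leading byte 0xF2 = 11110010 → 4-byte char #1 = F2 9B A7 A4.
Offset 4: leading byte 0xE6 = 11100110 → 3-byte char #2 = E6 9F A0.
Offset 7: leading byte 0xEE = 11101110 → 3-byte char #3 = EE B3 B4.
Leading byte 0xEE = 11101110 matches 1110xxxx → 3-byte sequence.
Byte 1: 0xEE = 11101110, payload 1110 (4 bits).
Byte 2: 0xB3 = 10110011 (10xxxxxx ✓), payload 110011.
Byte 3: 0xB4 = 10110100 (10xxxxxx ✓), payload 110100.
Concatenate: 1110110011110100 = 0xECF4 (16 bits → U+ECF4).

U+ECF4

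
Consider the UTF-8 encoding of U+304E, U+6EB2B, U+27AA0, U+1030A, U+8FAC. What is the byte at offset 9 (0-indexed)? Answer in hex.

U+304E → 3-byte form E3 81 8E at offsets 0–2.
U+6EB2B → 4-byte form F1 AE AC AB at offsets 3–6.
U+27AA0 → 4-byte form F0 A7 AA A0 at offsets 7–10.
Offset 9 falls in char 3's range; it's byte 3 of F0 A7 AA A0 = 0xAA.

0xAA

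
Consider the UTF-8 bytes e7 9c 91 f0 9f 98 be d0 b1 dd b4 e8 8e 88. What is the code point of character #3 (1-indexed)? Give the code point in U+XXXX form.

U+0431

Offset 0: leading byte 0xE7 = 11100111 → 3-byte char #1 = E7 9C 91.
Offset 3: leading byte 0xF0 = 11110000 → 4-byte char #2 = F0 9F 98 BE.
Offset 7: leading byte 0xD0 = 11010000 → 2-byte char #3 = D0 B1.
Leading byte 0xD0 = 11010000 matches 110xxxxx → 2-byte sequence.
Byte 1: 0xD0 = 11010000, payload 10000 (5 bits).
Byte 2: 0xB1 = 10110001 (10xxxxxx ✓), payload 110001.
Concatenate: 10000110001 = 0x431 (11 bits → U+0431).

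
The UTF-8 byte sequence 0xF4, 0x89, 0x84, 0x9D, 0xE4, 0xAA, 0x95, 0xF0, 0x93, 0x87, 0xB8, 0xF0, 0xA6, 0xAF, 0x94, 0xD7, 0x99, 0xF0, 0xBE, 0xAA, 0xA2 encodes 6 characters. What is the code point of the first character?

U+10911D

Offset 0: leading byte 0xF4 = 11110100 → 4-byte char #1 = F4 89 84 9D.
Leading byte 0xF4 = 11110100 matches 11110xxx → 4-byte sequence.
Byte 1: 0xF4 = 11110100, payload 100 (3 bits).
Byte 2: 0x89 = 10001001 (10xxxxxx ✓), payload 001001.
Byte 3: 0x84 = 10000100 (10xxxxxx ✓), payload 000100.
Byte 4: 0x9D = 10011101 (10xxxxxx ✓), payload 011101.
Concatenate: 100001001000100011101 = 0x10911D (21 bits → U+10911D).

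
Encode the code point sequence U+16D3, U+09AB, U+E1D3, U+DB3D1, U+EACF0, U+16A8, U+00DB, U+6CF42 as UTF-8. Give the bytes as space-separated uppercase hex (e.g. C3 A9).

E1 9B 93 E0 A6 AB EE 87 93 F3 9B 8F 91 F3 AA B3 B0 E1 9A A8 C3 9B F1 AC BD 82

U+16D3: 3-byte form → E1 9B 93.
U+09AB: 3-byte form → E0 A6 AB.
U+E1D3: 3-byte form → EE 87 93.
U+DB3D1: 4-byte form → F3 9B 8F 91.
U+EACF0: 4-byte form → F3 AA B3 B0.
U+16A8: 3-byte form → E1 9A A8.
U+00DB: 2-byte form → C3 9B.
U+6CF42: 4-byte form → F1 AC BD 82.
Concatenated (26 bytes): E1 9B 93 E0 A6 AB EE 87 93 F3 9B 8F 91 F3 AA B3 B0 E1 9A A8 C3 9B F1 AC BD 82.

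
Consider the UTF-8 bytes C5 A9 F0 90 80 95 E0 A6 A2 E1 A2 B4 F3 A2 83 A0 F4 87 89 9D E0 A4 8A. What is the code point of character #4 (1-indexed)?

U+18B4

Offset 0: leading byte 0xC5 = 11000101 → 2-byte char #1 = C5 A9.
Offset 2: leading byte 0xF0 = 11110000 → 4-byte char #2 = F0 90 80 95.
Offset 6: leading byte 0xE0 = 11100000 → 3-byte char #3 = E0 A6 A2.
Offset 9: leading byte 0xE1 = 11100001 → 3-byte char #4 = E1 A2 B4.
Leading byte 0xE1 = 11100001 matches 1110xxxx → 3-byte sequence.
Byte 1: 0xE1 = 11100001, payload 0001 (4 bits).
Byte 2: 0xA2 = 10100010 (10xxxxxx ✓), payload 100010.
Byte 3: 0xB4 = 10110100 (10xxxxxx ✓), payload 110100.
Concatenate: 0001100010110100 = 0x18B4 (16 bits → U+18B4).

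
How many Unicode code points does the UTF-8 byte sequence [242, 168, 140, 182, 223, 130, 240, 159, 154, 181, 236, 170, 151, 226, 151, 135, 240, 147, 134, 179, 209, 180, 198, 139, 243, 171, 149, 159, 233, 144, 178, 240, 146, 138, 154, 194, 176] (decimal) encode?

12

Byte at offset 0: 0xF2 = 11110010 → 4-byte char (#1). Advance 4.
Byte at offset 4: 0xDF = 11011111 → 2-byte char (#2). Advance 2.
Byte at offset 6: 0xF0 = 11110000 → 4-byte char (#3). Advance 4.
Byte at offset 10: 0xEC = 11101100 → 3-byte char (#4). Advance 3.
Byte at offset 13: 0xE2 = 11100010 → 3-byte char (#5). Advance 3.
Byte at offset 16: 0xF0 = 11110000 → 4-byte char (#6). Advance 4.
Byte at offset 20: 0xD1 = 11010001 → 2-byte char (#7). Advance 2.
Byte at offset 22: 0xC6 = 11000110 → 2-byte char (#8). Advance 2.
Byte at offset 24: 0xF3 = 11110011 → 4-byte char (#9). Advance 4.
Byte at offset 28: 0xE9 = 11101001 → 3-byte char (#10). Advance 3.
Byte at offset 31: 0xF0 = 11110000 → 4-byte char (#11). Advance 4.
Byte at offset 35: 0xC2 = 11000010 → 2-byte char (#12). Advance 2.
Reached end at offset 37 after 12 code points.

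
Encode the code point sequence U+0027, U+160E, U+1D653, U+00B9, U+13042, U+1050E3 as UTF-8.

27 E1 98 8E F0 9D 99 93 C2 B9 F0 93 81 82 F4 85 83 A3

U+0027: 1-byte form → 27.
U+160E: 3-byte form → E1 98 8E.
U+1D653: 4-byte form → F0 9D 99 93.
U+00B9: 2-byte form → C2 B9.
U+13042: 4-byte form → F0 93 81 82.
U+1050E3: 4-byte form → F4 85 83 A3.
Concatenated (18 bytes): 27 E1 98 8E F0 9D 99 93 C2 B9 F0 93 81 82 F4 85 83 A3.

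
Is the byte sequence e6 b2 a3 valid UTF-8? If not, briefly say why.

Leading byte 0xE6 = 11100110 → 3-byte form.
Continuation bytes 0xB2=10110010, 0xA3=10100011 all match 10xxxxxx.
Decoded value 0x6CA3 is ≥ 0x800 (shortest form) and not a surrogate.

valid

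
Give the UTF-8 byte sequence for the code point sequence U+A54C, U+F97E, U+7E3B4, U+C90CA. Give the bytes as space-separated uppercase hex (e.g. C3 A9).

EA 95 8C EF A5 BE F1 BE 8E B4 F3 89 83 8A

U+A54C: 3-byte form → EA 95 8C.
U+F97E: 3-byte form → EF A5 BE.
U+7E3B4: 4-byte form → F1 BE 8E B4.
U+C90CA: 4-byte form → F3 89 83 8A.
Concatenated (14 bytes): EA 95 8C EF A5 BE F1 BE 8E B4 F3 89 83 8A.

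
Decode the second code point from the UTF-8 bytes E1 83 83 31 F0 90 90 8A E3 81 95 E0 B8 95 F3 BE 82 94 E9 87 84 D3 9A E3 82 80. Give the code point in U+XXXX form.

Offset 0: leading byte 0xE1 = 11100001 → 3-byte char #1 = E1 83 83.
Offset 3: leading byte 0x31 = 00110001 → 1-byte char #2 = 31.
Leading byte 0x31 = 00110001 matches 0xxxxxxx → 1-byte sequence.
Byte 1: 0x31 = 00110001, payload 0110001 (7 bits).
Concatenate: 0110001 = 0x31 (7 bits → U+0031).

U+0031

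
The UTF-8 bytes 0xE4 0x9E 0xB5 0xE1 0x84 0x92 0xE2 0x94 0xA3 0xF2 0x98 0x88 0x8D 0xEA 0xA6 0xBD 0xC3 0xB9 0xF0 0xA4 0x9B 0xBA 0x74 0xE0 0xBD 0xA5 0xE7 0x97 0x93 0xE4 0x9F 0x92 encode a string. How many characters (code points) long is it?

Byte at offset 0: 0xE4 = 11100100 → 3-byte char (#1). Advance 3.
Byte at offset 3: 0xE1 = 11100001 → 3-byte char (#2). Advance 3.
Byte at offset 6: 0xE2 = 11100010 → 3-byte char (#3). Advance 3.
Byte at offset 9: 0xF2 = 11110010 → 4-byte char (#4). Advance 4.
Byte at offset 13: 0xEA = 11101010 → 3-byte char (#5). Advance 3.
Byte at offset 16: 0xC3 = 11000011 → 2-byte char (#6). Advance 2.
Byte at offset 18: 0xF0 = 11110000 → 4-byte char (#7). Advance 4.
Byte at offset 22: 0x74 = 01110100 → 1-byte char (#8). Advance 1.
Byte at offset 23: 0xE0 = 11100000 → 3-byte char (#9). Advance 3.
Byte at offset 26: 0xE7 = 11100111 → 3-byte char (#10). Advance 3.
Byte at offset 29: 0xE4 = 11100100 → 3-byte char (#11). Advance 3.
Reached end at offset 32 after 11 code points.

11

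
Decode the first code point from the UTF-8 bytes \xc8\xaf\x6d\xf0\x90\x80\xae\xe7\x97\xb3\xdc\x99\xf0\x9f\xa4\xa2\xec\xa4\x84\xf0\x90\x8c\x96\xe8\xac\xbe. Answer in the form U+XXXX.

U+022F

Offset 0: leading byte 0xC8 = 11001000 → 2-byte char #1 = C8 AF.
Leading byte 0xC8 = 11001000 matches 110xxxxx → 2-byte sequence.
Byte 1: 0xC8 = 11001000, payload 01000 (5 bits).
Byte 2: 0xAF = 10101111 (10xxxxxx ✓), payload 101111.
Concatenate: 01000101111 = 0x22F (11 bits → U+022F).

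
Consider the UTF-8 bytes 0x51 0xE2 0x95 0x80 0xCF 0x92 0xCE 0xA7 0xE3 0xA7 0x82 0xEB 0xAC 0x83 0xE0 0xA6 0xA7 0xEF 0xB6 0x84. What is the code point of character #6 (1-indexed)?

Offset 0: leading byte 0x51 = 01010001 → 1-byte char #1 = 51.
Offset 1: leading byte 0xE2 = 11100010 → 3-byte char #2 = E2 95 80.
Offset 4: leading byte 0xCF = 11001111 → 2-byte char #3 = CF 92.
Offset 6: leading byte 0xCE = 11001110 → 2-byte char #4 = CE A7.
Offset 8: leading byte 0xE3 = 11100011 → 3-byte char #5 = E3 A7 82.
Offset 11: leading byte 0xEB = 11101011 → 3-byte char #6 = EB AC 83.
Leading byte 0xEB = 11101011 matches 1110xxxx → 3-byte sequence.
Byte 1: 0xEB = 11101011, payload 1011 (4 bits).
Byte 2: 0xAC = 10101100 (10xxxxxx ✓), payload 101100.
Byte 3: 0x83 = 10000011 (10xxxxxx ✓), payload 000011.
Concatenate: 1011101100000011 = 0xBB03 (16 bits → U+BB03).

U+BB03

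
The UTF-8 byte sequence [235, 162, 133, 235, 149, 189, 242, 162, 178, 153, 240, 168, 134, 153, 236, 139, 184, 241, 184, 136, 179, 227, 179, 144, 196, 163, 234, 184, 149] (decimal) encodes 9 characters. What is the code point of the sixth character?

U+78233

Offset 0: leading byte 0xEB = 11101011 → 3-byte char #1 = EB A2 85.
Offset 3: leading byte 0xEB = 11101011 → 3-byte char #2 = EB 95 BD.
Offset 6: leading byte 0xF2 = 11110010 → 4-byte char #3 = F2 A2 B2 99.
Offset 10: leading byte 0xF0 = 11110000 → 4-byte char #4 = F0 A8 86 99.
Offset 14: leading byte 0xEC = 11101100 → 3-byte char #5 = EC 8B B8.
Offset 17: leading byte 0xF1 = 11110001 → 4-byte char #6 = F1 B8 88 B3.
Leading byte 0xF1 = 11110001 matches 11110xxx → 4-byte sequence.
Byte 1: 0xF1 = 11110001, payload 001 (3 bits).
Byte 2: 0xB8 = 10111000 (10xxxxxx ✓), payload 111000.
Byte 3: 0x88 = 10001000 (10xxxxxx ✓), payload 001000.
Byte 4: 0xB3 = 10110011 (10xxxxxx ✓), payload 110011.
Concatenate: 001111000001000110011 = 0x78233 (21 bits → U+78233).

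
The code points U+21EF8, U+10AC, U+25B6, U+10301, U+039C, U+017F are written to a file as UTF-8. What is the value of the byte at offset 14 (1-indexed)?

1-indexed offset 14 is 0-indexed offset 13.
U+21EF8 → 4-byte form F0 A1 BB B8 at offsets 0–3.
U+10AC → 3-byte form E1 82 AC at offsets 4–6.
U+25B6 → 3-byte form E2 96 B6 at offsets 7–9.
U+10301 → 4-byte form F0 90 8C 81 at offsets 10–13.
Offset 13 falls in char 4's range; it's byte 4 of F0 90 8C 81 = 0x81.

0x81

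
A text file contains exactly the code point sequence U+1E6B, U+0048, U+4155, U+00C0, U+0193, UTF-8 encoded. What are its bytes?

U+1E6B: 3-byte form → E1 B9 AB.
U+0048: 1-byte form → 48.
U+4155: 3-byte form → E4 85 95.
U+00C0: 2-byte form → C3 80.
U+0193: 2-byte form → C6 93.
Concatenated (11 bytes): E1 B9 AB 48 E4 85 95 C3 80 C6 93.

E1 B9 AB 48 E4 85 95 C3 80 C6 93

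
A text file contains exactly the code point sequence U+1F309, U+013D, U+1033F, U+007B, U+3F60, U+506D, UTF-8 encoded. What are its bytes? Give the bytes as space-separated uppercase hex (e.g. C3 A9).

U+1F309: 4-byte form → F0 9F 8C 89.
U+013D: 2-byte form → C4 BD.
U+1033F: 4-byte form → F0 90 8C BF.
U+007B: 1-byte form → 7B.
U+3F60: 3-byte form → E3 BD A0.
U+506D: 3-byte form → E5 81 AD.
Concatenated (17 bytes): F0 9F 8C 89 C4 BD F0 90 8C BF 7B E3 BD A0 E5 81 AD.

F0 9F 8C 89 C4 BD F0 90 8C BF 7B E3 BD A0 E5 81 AD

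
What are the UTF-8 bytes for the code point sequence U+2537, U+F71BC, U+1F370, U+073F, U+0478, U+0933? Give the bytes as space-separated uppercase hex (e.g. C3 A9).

U+2537: 3-byte form → E2 94 B7.
U+F71BC: 4-byte form → F3 B7 86 BC.
U+1F370: 4-byte form → F0 9F 8D B0.
U+073F: 2-byte form → DC BF.
U+0478: 2-byte form → D1 B8.
U+0933: 3-byte form → E0 A4 B3.
Concatenated (18 bytes): E2 94 B7 F3 B7 86 BC F0 9F 8D B0 DC BF D1 B8 E0 A4 B3.

E2 94 B7 F3 B7 86 BC F0 9F 8D B0 DC BF D1 B8 E0 A4 B3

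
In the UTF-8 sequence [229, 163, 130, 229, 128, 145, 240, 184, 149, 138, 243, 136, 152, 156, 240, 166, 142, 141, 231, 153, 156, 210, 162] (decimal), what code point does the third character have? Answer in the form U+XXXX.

Offset 0: leading byte 0xE5 = 11100101 → 3-byte char #1 = E5 A3 82.
Offset 3: leading byte 0xE5 = 11100101 → 3-byte char #2 = E5 80 91.
Offset 6: leading byte 0xF0 = 11110000 → 4-byte char #3 = F0 B8 95 8A.
Leading byte 0xF0 = 11110000 matches 11110xxx → 4-byte sequence.
Byte 1: 0xF0 = 11110000, payload 000 (3 bits).
Byte 2: 0xB8 = 10111000 (10xxxxxx ✓), payload 111000.
Byte 3: 0x95 = 10010101 (10xxxxxx ✓), payload 010101.
Byte 4: 0x8A = 10001010 (10xxxxxx ✓), payload 001010.
Concatenate: 000111000010101001010 = 0x3854A (21 bits → U+3854A).

U+3854A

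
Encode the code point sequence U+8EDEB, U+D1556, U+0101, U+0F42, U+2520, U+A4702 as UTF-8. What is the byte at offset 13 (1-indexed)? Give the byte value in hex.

0x82

1-indexed offset 13 is 0-indexed offset 12.
U+8EDEB → 4-byte form F2 8E B7 AB at offsets 0–3.
U+D1556 → 4-byte form F3 91 95 96 at offsets 4–7.
U+0101 → 2-byte form C4 81 at offsets 8–9.
U+0F42 → 3-byte form E0 BD 82 at offsets 10–12.
Offset 12 falls in char 4's range; it's byte 3 of E0 BD 82 = 0x82.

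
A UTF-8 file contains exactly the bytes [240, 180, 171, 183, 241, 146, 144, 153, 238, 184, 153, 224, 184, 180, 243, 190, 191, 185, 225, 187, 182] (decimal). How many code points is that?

Byte at offset 0: 0xF0 = 11110000 → 4-byte char (#1). Advance 4.
Byte at offset 4: 0xF1 = 11110001 → 4-byte char (#2). Advance 4.
Byte at offset 8: 0xEE = 11101110 → 3-byte char (#3). Advance 3.
Byte at offset 11: 0xE0 = 11100000 → 3-byte char (#4). Advance 3.
Byte at offset 14: 0xF3 = 11110011 → 4-byte char (#5). Advance 4.
Byte at offset 18: 0xE1 = 11100001 → 3-byte char (#6). Advance 3.
Reached end at offset 21 after 6 code points.

6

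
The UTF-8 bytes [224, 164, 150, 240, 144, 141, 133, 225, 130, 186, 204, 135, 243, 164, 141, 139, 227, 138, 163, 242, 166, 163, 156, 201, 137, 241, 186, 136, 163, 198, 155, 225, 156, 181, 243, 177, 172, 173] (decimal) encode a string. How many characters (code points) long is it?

Byte at offset 0: 0xE0 = 11100000 → 3-byte char (#1). Advance 3.
Byte at offset 3: 0xF0 = 11110000 → 4-byte char (#2). Advance 4.
Byte at offset 7: 0xE1 = 11100001 → 3-byte char (#3). Advance 3.
Byte at offset 10: 0xCC = 11001100 → 2-byte char (#4). Advance 2.
Byte at offset 12: 0xF3 = 11110011 → 4-byte char (#5). Advance 4.
Byte at offset 16: 0xE3 = 11100011 → 3-byte char (#6). Advance 3.
Byte at offset 19: 0xF2 = 11110010 → 4-byte char (#7). Advance 4.
Byte at offset 23: 0xC9 = 11001001 → 2-byte char (#8). Advance 2.
Byte at offset 25: 0xF1 = 11110001 → 4-byte char (#9). Advance 4.
Byte at offset 29: 0xC6 = 11000110 → 2-byte char (#10). Advance 2.
Byte at offset 31: 0xE1 = 11100001 → 3-byte char (#11). Advance 3.
Byte at offset 34: 0xF3 = 11110011 → 4-byte char (#12). Advance 4.
Reached end at offset 38 after 12 code points.

12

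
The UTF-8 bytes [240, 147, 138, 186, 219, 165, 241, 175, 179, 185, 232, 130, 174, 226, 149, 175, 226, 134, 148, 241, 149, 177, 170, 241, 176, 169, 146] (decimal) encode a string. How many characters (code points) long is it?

Byte at offset 0: 0xF0 = 11110000 → 4-byte char (#1). Advance 4.
Byte at offset 4: 0xDB = 11011011 → 2-byte char (#2). Advance 2.
Byte at offset 6: 0xF1 = 11110001 → 4-byte char (#3). Advance 4.
Byte at offset 10: 0xE8 = 11101000 → 3-byte char (#4). Advance 3.
Byte at offset 13: 0xE2 = 11100010 → 3-byte char (#5). Advance 3.
Byte at offset 16: 0xE2 = 11100010 → 3-byte char (#6). Advance 3.
Byte at offset 19: 0xF1 = 11110001 → 4-byte char (#7). Advance 4.
Byte at offset 23: 0xF1 = 11110001 → 4-byte char (#8). Advance 4.
Reached end at offset 27 after 8 code points.

8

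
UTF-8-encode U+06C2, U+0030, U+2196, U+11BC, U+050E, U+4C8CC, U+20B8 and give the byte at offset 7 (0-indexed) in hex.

0x86

U+06C2 → 2-byte form DB 82 at offsets 0–1.
U+0030 → 1-byte form 30 at offsets 2–2.
U+2196 → 3-byte form E2 86 96 at offsets 3–5.
U+11BC → 3-byte form E1 86 BC at offsets 6–8.
Offset 7 falls in char 4's range; it's byte 2 of E1 86 BC = 0x86.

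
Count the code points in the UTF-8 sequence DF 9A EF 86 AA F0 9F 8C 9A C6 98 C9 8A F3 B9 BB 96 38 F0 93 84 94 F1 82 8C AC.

9

Byte at offset 0: 0xDF = 11011111 → 2-byte char (#1). Advance 2.
Byte at offset 2: 0xEF = 11101111 → 3-byte char (#2). Advance 3.
Byte at offset 5: 0xF0 = 11110000 → 4-byte char (#3). Advance 4.
Byte at offset 9: 0xC6 = 11000110 → 2-byte char (#4). Advance 2.
Byte at offset 11: 0xC9 = 11001001 → 2-byte char (#5). Advance 2.
Byte at offset 13: 0xF3 = 11110011 → 4-byte char (#6). Advance 4.
Byte at offset 17: 0x38 = 00111000 → 1-byte char (#7). Advance 1.
Byte at offset 18: 0xF0 = 11110000 → 4-byte char (#8). Advance 4.
Byte at offset 22: 0xF1 = 11110001 → 4-byte char (#9). Advance 4.
Reached end at offset 26 after 9 code points.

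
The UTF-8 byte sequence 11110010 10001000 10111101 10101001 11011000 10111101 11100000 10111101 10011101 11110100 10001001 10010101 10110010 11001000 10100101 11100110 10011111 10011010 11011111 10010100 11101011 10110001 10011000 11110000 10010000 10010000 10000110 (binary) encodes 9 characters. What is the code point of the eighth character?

U+BC58

Offset 0: leading byte 0xF2 = 11110010 → 4-byte char #1 = F2 88 BD A9.
Offset 4: leading byte 0xD8 = 11011000 → 2-byte char #2 = D8 BD.
Offset 6: leading byte 0xE0 = 11100000 → 3-byte char #3 = E0 BD 9D.
Offset 9: leading byte 0xF4 = 11110100 → 4-byte char #4 = F4 89 95 B2.
Offset 13: leading byte 0xC8 = 11001000 → 2-byte char #5 = C8 A5.
Offset 15: leading byte 0xE6 = 11100110 → 3-byte char #6 = E6 9F 9A.
Offset 18: leading byte 0xDF = 11011111 → 2-byte char #7 = DF 94.
Offset 20: leading byte 0xEB = 11101011 → 3-byte char #8 = EB B1 98.
Leading byte 0xEB = 11101011 matches 1110xxxx → 3-byte sequence.
Byte 1: 0xEB = 11101011, payload 1011 (4 bits).
Byte 2: 0xB1 = 10110001 (10xxxxxx ✓), payload 110001.
Byte 3: 0x98 = 10011000 (10xxxxxx ✓), payload 011000.
Concatenate: 1011110001011000 = 0xBC58 (16 bits → U+BC58).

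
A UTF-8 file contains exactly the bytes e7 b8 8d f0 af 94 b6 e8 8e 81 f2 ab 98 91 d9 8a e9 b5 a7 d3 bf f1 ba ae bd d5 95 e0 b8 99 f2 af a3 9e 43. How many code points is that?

Byte at offset 0: 0xE7 = 11100111 → 3-byte char (#1). Advance 3.
Byte at offset 3: 0xF0 = 11110000 → 4-byte char (#2). Advance 4.
Byte at offset 7: 0xE8 = 11101000 → 3-byte char (#3). Advance 3.
Byte at offset 10: 0xF2 = 11110010 → 4-byte char (#4). Advance 4.
Byte at offset 14: 0xD9 = 11011001 → 2-byte char (#5). Advance 2.
Byte at offset 16: 0xE9 = 11101001 → 3-byte char (#6). Advance 3.
Byte at offset 19: 0xD3 = 11010011 → 2-byte char (#7). Advance 2.
Byte at offset 21: 0xF1 = 11110001 → 4-byte char (#8). Advance 4.
Byte at offset 25: 0xD5 = 11010101 → 2-byte char (#9). Advance 2.
Byte at offset 27: 0xE0 = 11100000 → 3-byte char (#10). Advance 3.
Byte at offset 30: 0xF2 = 11110010 → 4-byte char (#11). Advance 4.
Byte at offset 34: 0x43 = 01000011 → 1-byte char (#12). Advance 1.
Reached end at offset 35 after 12 code points.

12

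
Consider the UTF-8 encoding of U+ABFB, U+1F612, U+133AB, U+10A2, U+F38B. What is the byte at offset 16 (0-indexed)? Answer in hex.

0x8B

U+ABFB → 3-byte form EA AF BB at offsets 0–2.
U+1F612 → 4-byte form F0 9F 98 92 at offsets 3–6.
U+133AB → 4-byte form F0 93 8E AB at offsets 7–10.
U+10A2 → 3-byte form E1 82 A2 at offsets 11–13.
U+F38B → 3-byte form EF 8E 8B at offsets 14–16.
Offset 16 falls in char 5's range; it's byte 3 of EF 8E 8B = 0x8B.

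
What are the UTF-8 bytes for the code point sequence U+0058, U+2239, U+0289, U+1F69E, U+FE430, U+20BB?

U+0058: 1-byte form → 58.
U+2239: 3-byte form → E2 88 B9.
U+0289: 2-byte form → CA 89.
U+1F69E: 4-byte form → F0 9F 9A 9E.
U+FE430: 4-byte form → F3 BE 90 B0.
U+20BB: 3-byte form → E2 82 BB.
Concatenated (17 bytes): 58 E2 88 B9 CA 89 F0 9F 9A 9E F3 BE 90 B0 E2 82 BB.

58 E2 88 B9 CA 89 F0 9F 9A 9E F3 BE 90 B0 E2 82 BB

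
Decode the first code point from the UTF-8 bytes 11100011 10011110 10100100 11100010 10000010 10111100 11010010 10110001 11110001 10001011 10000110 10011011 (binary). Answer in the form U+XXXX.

Offset 0: leading byte 0xE3 = 11100011 → 3-byte char #1 = E3 9E A4.
Leading byte 0xE3 = 11100011 matches 1110xxxx → 3-byte sequence.
Byte 1: 0xE3 = 11100011, payload 0011 (4 bits).
Byte 2: 0x9E = 10011110 (10xxxxxx ✓), payload 011110.
Byte 3: 0xA4 = 10100100 (10xxxxxx ✓), payload 100100.
Concatenate: 0011011110100100 = 0x37A4 (16 bits → U+37A4).

U+37A4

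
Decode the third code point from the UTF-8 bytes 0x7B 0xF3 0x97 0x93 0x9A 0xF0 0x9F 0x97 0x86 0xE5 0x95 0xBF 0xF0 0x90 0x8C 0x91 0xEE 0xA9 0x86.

U+1F5C6

Offset 0: leading byte 0x7B = 01111011 → 1-byte char #1 = 7B.
Offset 1: leading byte 0xF3 = 11110011 → 4-byte char #2 = F3 97 93 9A.
Offset 5: leading byte 0xF0 = 11110000 → 4-byte char #3 = F0 9F 97 86.
Leading byte 0xF0 = 11110000 matches 11110xxx → 4-byte sequence.
Byte 1: 0xF0 = 11110000, payload 000 (3 bits).
Byte 2: 0x9F = 10011111 (10xxxxxx ✓), payload 011111.
Byte 3: 0x97 = 10010111 (10xxxxxx ✓), payload 010111.
Byte 4: 0x86 = 10000110 (10xxxxxx ✓), payload 000110.
Concatenate: 000011111010111000110 = 0x1F5C6 (21 bits → U+1F5C6).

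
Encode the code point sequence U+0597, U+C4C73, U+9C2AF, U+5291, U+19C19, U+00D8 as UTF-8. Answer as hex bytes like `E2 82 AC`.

D6 97 F3 84 B1 B3 F2 9C 8A AF E5 8A 91 F0 99 B0 99 C3 98

U+0597: 2-byte form → D6 97.
U+C4C73: 4-byte form → F3 84 B1 B3.
U+9C2AF: 4-byte form → F2 9C 8A AF.
U+5291: 3-byte form → E5 8A 91.
U+19C19: 4-byte form → F0 99 B0 99.
U+00D8: 2-byte form → C3 98.
Concatenated (19 bytes): D6 97 F3 84 B1 B3 F2 9C 8A AF E5 8A 91 F0 99 B0 99 C3 98.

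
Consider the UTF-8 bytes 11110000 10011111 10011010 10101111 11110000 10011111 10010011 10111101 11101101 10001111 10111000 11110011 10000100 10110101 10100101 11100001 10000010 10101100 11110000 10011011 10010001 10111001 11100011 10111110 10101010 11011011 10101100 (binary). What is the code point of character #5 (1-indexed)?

Offset 0: leading byte 0xF0 = 11110000 → 4-byte char #1 = F0 9F 9A AF.
Offset 4: leading byte 0xF0 = 11110000 → 4-byte char #2 = F0 9F 93 BD.
Offset 8: leading byte 0xED = 11101101 → 3-byte char #3 = ED 8F B8.
Offset 11: leading byte 0xF3 = 11110011 → 4-byte char #4 = F3 84 B5 A5.
Offset 15: leading byte 0xE1 = 11100001 → 3-byte char #5 = E1 82 AC.
Leading byte 0xE1 = 11100001 matches 1110xxxx → 3-byte sequence.
Byte 1: 0xE1 = 11100001, payload 0001 (4 bits).
Byte 2: 0x82 = 10000010 (10xxxxxx ✓), payload 000010.
Byte 3: 0xAC = 10101100 (10xxxxxx ✓), payload 101100.
Concatenate: 0001000010101100 = 0x10AC (16 bits → U+10AC).

U+10AC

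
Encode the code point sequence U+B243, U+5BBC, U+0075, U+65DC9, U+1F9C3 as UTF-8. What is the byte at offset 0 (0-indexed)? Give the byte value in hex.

U+B243 → 3-byte form EB 89 83 at offsets 0–2.
Offset 0 falls in char 1's range; it's byte 1 of EB 89 83 = 0xEB.

0xEB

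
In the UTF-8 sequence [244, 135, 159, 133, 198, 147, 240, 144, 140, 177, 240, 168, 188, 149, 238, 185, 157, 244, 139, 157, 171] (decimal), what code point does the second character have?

Offset 0: leading byte 0xF4 = 11110100 → 4-byte char #1 = F4 87 9F 85.
Offset 4: leading byte 0xC6 = 11000110 → 2-byte char #2 = C6 93.
Leading byte 0xC6 = 11000110 matches 110xxxxx → 2-byte sequence.
Byte 1: 0xC6 = 11000110, payload 00110 (5 bits).
Byte 2: 0x93 = 10010011 (10xxxxxx ✓), payload 010011.
Concatenate: 00110010011 = 0x193 (11 bits → U+0193).

U+0193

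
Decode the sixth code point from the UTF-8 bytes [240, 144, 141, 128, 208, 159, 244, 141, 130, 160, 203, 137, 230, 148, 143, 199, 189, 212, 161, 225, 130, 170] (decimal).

Offset 0: leading byte 0xF0 = 11110000 → 4-byte char #1 = F0 90 8D 80.
Offset 4: leading byte 0xD0 = 11010000 → 2-byte char #2 = D0 9F.
Offset 6: leading byte 0xF4 = 11110100 → 4-byte char #3 = F4 8D 82 A0.
Offset 10: leading byte 0xCB = 11001011 → 2-byte char #4 = CB 89.
Offset 12: leading byte 0xE6 = 11100110 → 3-byte char #5 = E6 94 8F.
Offset 15: leading byte 0xC7 = 11000111 → 2-byte char #6 = C7 BD.
Leading byte 0xC7 = 11000111 matches 110xxxxx → 2-byte sequence.
Byte 1: 0xC7 = 11000111, payload 00111 (5 bits).
Byte 2: 0xBD = 10111101 (10xxxxxx ✓), payload 111101.
Concatenate: 00111111101 = 0x1FD (11 bits → U+01FD).

U+01FD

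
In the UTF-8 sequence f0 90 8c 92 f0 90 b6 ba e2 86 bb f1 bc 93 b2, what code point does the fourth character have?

Offset 0: leading byte 0xF0 = 11110000 → 4-byte char #1 = F0 90 8C 92.
Offset 4: leading byte 0xF0 = 11110000 → 4-byte char #2 = F0 90 B6 BA.
Offset 8: leading byte 0xE2 = 11100010 → 3-byte char #3 = E2 86 BB.
Offset 11: leading byte 0xF1 = 11110001 → 4-byte char #4 = F1 BC 93 B2.
Leading byte 0xF1 = 11110001 matches 11110xxx → 4-byte sequence.
Byte 1: 0xF1 = 11110001, payload 001 (3 bits).
Byte 2: 0xBC = 10111100 (10xxxxxx ✓), payload 111100.
Byte 3: 0x93 = 10010011 (10xxxxxx ✓), payload 010011.
Byte 4: 0xB2 = 10110010 (10xxxxxx ✓), payload 110010.
Concatenate: 001111100010011110010 = 0x7C4F2 (21 bits → U+7C4F2).

U+7C4F2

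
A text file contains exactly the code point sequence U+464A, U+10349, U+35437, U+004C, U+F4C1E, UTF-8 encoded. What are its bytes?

U+464A: 3-byte form → E4 99 8A.
U+10349: 4-byte form → F0 90 8D 89.
U+35437: 4-byte form → F0 B5 90 B7.
U+004C: 1-byte form → 4C.
U+F4C1E: 4-byte form → F3 B4 B0 9E.
Concatenated (16 bytes): E4 99 8A F0 90 8D 89 F0 B5 90 B7 4C F3 B4 B0 9E.

E4 99 8A F0 90 8D 89 F0 B5 90 B7 4C F3 B4 B0 9E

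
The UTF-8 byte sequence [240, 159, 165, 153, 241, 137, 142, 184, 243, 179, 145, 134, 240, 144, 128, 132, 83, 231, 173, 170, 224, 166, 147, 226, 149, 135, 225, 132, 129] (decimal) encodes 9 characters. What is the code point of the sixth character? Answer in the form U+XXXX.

U+7B6A

Offset 0: leading byte 0xF0 = 11110000 → 4-byte char #1 = F0 9F A5 99.
Offset 4: leading byte 0xF1 = 11110001 → 4-byte char #2 = F1 89 8E B8.
Offset 8: leading byte 0xF3 = 11110011 → 4-byte char #3 = F3 B3 91 86.
Offset 12: leading byte 0xF0 = 11110000 → 4-byte char #4 = F0 90 80 84.
Offset 16: leading byte 0x53 = 01010011 → 1-byte char #5 = 53.
Offset 17: leading byte 0xE7 = 11100111 → 3-byte char #6 = E7 AD AA.
Leading byte 0xE7 = 11100111 matches 1110xxxx → 3-byte sequence.
Byte 1: 0xE7 = 11100111, payload 0111 (4 bits).
Byte 2: 0xAD = 10101101 (10xxxxxx ✓), payload 101101.
Byte 3: 0xAA = 10101010 (10xxxxxx ✓), payload 101010.
Concatenate: 0111101101101010 = 0x7B6A (16 bits → U+7B6A).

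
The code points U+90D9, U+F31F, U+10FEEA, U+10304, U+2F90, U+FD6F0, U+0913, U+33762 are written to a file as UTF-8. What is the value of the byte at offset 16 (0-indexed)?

U+90D9 → 3-byte form E9 83 99 at offsets 0–2.
U+F31F → 3-byte form EF 8C 9F at offsets 3–5.
U+10FEEA → 4-byte form F4 8F BB AA at offsets 6–9.
U+10304 → 4-byte form F0 90 8C 84 at offsets 10–13.
U+2F90 → 3-byte form E2 BE 90 at offsets 14–16.
Offset 16 falls in char 5's range; it's byte 3 of E2 BE 90 = 0x90.

0x90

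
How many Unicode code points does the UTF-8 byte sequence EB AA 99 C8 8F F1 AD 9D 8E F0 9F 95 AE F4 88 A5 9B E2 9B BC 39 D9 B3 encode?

8

Byte at offset 0: 0xEB = 11101011 → 3-byte char (#1). Advance 3.
Byte at offset 3: 0xC8 = 11001000 → 2-byte char (#2). Advance 2.
Byte at offset 5: 0xF1 = 11110001 → 4-byte char (#3). Advance 4.
Byte at offset 9: 0xF0 = 11110000 → 4-byte char (#4). Advance 4.
Byte at offset 13: 0xF4 = 11110100 → 4-byte char (#5). Advance 4.
Byte at offset 17: 0xE2 = 11100010 → 3-byte char (#6). Advance 3.
Byte at offset 20: 0x39 = 00111001 → 1-byte char (#7). Advance 1.
Byte at offset 21: 0xD9 = 11011001 → 2-byte char (#8). Advance 2.
Reached end at offset 23 after 8 code points.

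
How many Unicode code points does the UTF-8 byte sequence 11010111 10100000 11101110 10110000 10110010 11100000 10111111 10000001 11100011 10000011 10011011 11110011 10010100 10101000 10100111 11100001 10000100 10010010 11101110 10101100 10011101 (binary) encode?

Byte at offset 0: 0xD7 = 11010111 → 2-byte char (#1). Advance 2.
Byte at offset 2: 0xEE = 11101110 → 3-byte char (#2). Advance 3.
Byte at offset 5: 0xE0 = 11100000 → 3-byte char (#3). Advance 3.
Byte at offset 8: 0xE3 = 11100011 → 3-byte char (#4). Advance 3.
Byte at offset 11: 0xF3 = 11110011 → 4-byte char (#5). Advance 4.
Byte at offset 15: 0xE1 = 11100001 → 3-byte char (#6). Advance 3.
Byte at offset 18: 0xEE = 11101110 → 3-byte char (#7). Advance 3.
Reached end at offset 21 after 7 code points.

7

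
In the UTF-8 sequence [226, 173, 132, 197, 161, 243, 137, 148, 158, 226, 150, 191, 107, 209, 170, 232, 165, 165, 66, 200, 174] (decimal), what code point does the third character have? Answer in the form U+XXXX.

Offset 0: leading byte 0xE2 = 11100010 → 3-byte char #1 = E2 AD 84.
Offset 3: leading byte 0xC5 = 11000101 → 2-byte char #2 = C5 A1.
Offset 5: leading byte 0xF3 = 11110011 → 4-byte char #3 = F3 89 94 9E.
Leading byte 0xF3 = 11110011 matches 11110xxx → 4-byte sequence.
Byte 1: 0xF3 = 11110011, payload 011 (3 bits).
Byte 2: 0x89 = 10001001 (10xxxxxx ✓), payload 001001.
Byte 3: 0x94 = 10010100 (10xxxxxx ✓), payload 010100.
Byte 4: 0x9E = 10011110 (10xxxxxx ✓), payload 011110.
Concatenate: 011001001010100011110 = 0xC951E (21 bits → U+C951E).

U+C951E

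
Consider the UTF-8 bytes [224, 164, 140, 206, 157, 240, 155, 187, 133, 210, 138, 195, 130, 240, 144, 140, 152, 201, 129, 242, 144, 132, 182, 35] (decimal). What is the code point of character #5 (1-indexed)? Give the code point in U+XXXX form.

Offset 0: leading byte 0xE0 = 11100000 → 3-byte char #1 = E0 A4 8C.
Offset 3: leading byte 0xCE = 11001110 → 2-byte char #2 = CE 9D.
Offset 5: leading byte 0xF0 = 11110000 → 4-byte char #3 = F0 9B BB 85.
Offset 9: leading byte 0xD2 = 11010010 → 2-byte char #4 = D2 8A.
Offset 11: leading byte 0xC3 = 11000011 → 2-byte char #5 = C3 82.
Leading byte 0xC3 = 11000011 matches 110xxxxx → 2-byte sequence.
Byte 1: 0xC3 = 11000011, payload 00011 (5 bits).
Byte 2: 0x82 = 10000010 (10xxxxxx ✓), payload 000010.
Concatenate: 00011000010 = 0xC2 (11 bits → U+00C2).

U+00C2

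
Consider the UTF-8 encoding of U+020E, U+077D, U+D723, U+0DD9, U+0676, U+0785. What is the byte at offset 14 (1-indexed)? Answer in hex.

0x85

1-indexed offset 14 is 0-indexed offset 13.
U+020E → 2-byte form C8 8E at offsets 0–1.
U+077D → 2-byte form DD BD at offsets 2–3.
U+D723 → 3-byte form ED 9C A3 at offsets 4–6.
U+0DD9 → 3-byte form E0 B7 99 at offsets 7–9.
U+0676 → 2-byte form D9 B6 at offsets 10–11.
U+0785 → 2-byte form DE 85 at offsets 12–13.
Offset 13 falls in char 6's range; it's byte 2 of DE 85 = 0x85.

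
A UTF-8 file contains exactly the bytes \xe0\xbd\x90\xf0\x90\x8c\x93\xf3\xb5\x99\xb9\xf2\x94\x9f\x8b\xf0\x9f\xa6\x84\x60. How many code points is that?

6

Byte at offset 0: 0xE0 = 11100000 → 3-byte char (#1). Advance 3.
Byte at offset 3: 0xF0 = 11110000 → 4-byte char (#2). Advance 4.
Byte at offset 7: 0xF3 = 11110011 → 4-byte char (#3). Advance 4.
Byte at offset 11: 0xF2 = 11110010 → 4-byte char (#4). Advance 4.
Byte at offset 15: 0xF0 = 11110000 → 4-byte char (#5). Advance 4.
Byte at offset 19: 0x60 = 01100000 → 1-byte char (#6). Advance 1.
Reached end at offset 20 after 6 code points.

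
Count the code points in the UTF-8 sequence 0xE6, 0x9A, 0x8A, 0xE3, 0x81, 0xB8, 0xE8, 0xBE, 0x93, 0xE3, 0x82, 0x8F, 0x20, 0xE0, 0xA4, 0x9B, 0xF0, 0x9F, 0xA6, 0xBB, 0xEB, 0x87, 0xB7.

8

Byte at offset 0: 0xE6 = 11100110 → 3-byte char (#1). Advance 3.
Byte at offset 3: 0xE3 = 11100011 → 3-byte char (#2). Advance 3.
Byte at offset 6: 0xE8 = 11101000 → 3-byte char (#3). Advance 3.
Byte at offset 9: 0xE3 = 11100011 → 3-byte char (#4). Advance 3.
Byte at offset 12: 0x20 = 00100000 → 1-byte char (#5). Advance 1.
Byte at offset 13: 0xE0 = 11100000 → 3-byte char (#6). Advance 3.
Byte at offset 16: 0xF0 = 11110000 → 4-byte char (#7). Advance 4.
Byte at offset 20: 0xEB = 11101011 → 3-byte char (#8). Advance 3.
Reached end at offset 23 after 8 code points.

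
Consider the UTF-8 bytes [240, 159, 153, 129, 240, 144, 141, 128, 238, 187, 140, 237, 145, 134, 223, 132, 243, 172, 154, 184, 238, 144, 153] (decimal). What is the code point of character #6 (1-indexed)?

Offset 0: leading byte 0xF0 = 11110000 → 4-byte char #1 = F0 9F 99 81.
Offset 4: leading byte 0xF0 = 11110000 → 4-byte char #2 = F0 90 8D 80.
Offset 8: leading byte 0xEE = 11101110 → 3-byte char #3 = EE BB 8C.
Offset 11: leading byte 0xED = 11101101 → 3-byte char #4 = ED 91 86.
Offset 14: leading byte 0xDF = 11011111 → 2-byte char #5 = DF 84.
Offset 16: leading byte 0xF3 = 11110011 → 4-byte char #6 = F3 AC 9A B8.
Leading byte 0xF3 = 11110011 matches 11110xxx → 4-byte sequence.
Byte 1: 0xF3 = 11110011, payload 011 (3 bits).
Byte 2: 0xAC = 10101100 (10xxxxxx ✓), payload 101100.
Byte 3: 0x9A = 10011010 (10xxxxxx ✓), payload 011010.
Byte 4: 0xB8 = 10111000 (10xxxxxx ✓), payload 111000.
Concatenate: 011101100011010111000 = 0xEC6B8 (21 bits → U+EC6B8).

U+EC6B8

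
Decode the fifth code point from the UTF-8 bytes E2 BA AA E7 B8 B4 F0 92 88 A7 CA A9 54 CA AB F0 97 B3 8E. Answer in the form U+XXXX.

U+0054

Offset 0: leading byte 0xE2 = 11100010 → 3-byte char #1 = E2 BA AA.
Offset 3: leading byte 0xE7 = 11100111 → 3-byte char #2 = E7 B8 B4.
Offset 6: leading byte 0xF0 = 11110000 → 4-byte char #3 = F0 92 88 A7.
Offset 10: leading byte 0xCA = 11001010 → 2-byte char #4 = CA A9.
Offset 12: leading byte 0x54 = 01010100 → 1-byte char #5 = 54.
Leading byte 0x54 = 01010100 matches 0xxxxxxx → 1-byte sequence.
Byte 1: 0x54 = 01010100, payload 1010100 (7 bits).
Concatenate: 1010100 = 0x54 (7 bits → U+0054).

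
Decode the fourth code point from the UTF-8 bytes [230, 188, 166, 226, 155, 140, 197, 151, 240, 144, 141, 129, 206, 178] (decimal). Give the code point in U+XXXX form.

U+10341

Offset 0: leading byte 0xE6 = 11100110 → 3-byte char #1 = E6 BC A6.
Offset 3: leading byte 0xE2 = 11100010 → 3-byte char #2 = E2 9B 8C.
Offset 6: leading byte 0xC5 = 11000101 → 2-byte char #3 = C5 97.
Offset 8: leading byte 0xF0 = 11110000 → 4-byte char #4 = F0 90 8D 81.
Leading byte 0xF0 = 11110000 matches 11110xxx → 4-byte sequence.
Byte 1: 0xF0 = 11110000, payload 000 (3 bits).
Byte 2: 0x90 = 10010000 (10xxxxxx ✓), payload 010000.
Byte 3: 0x8D = 10001101 (10xxxxxx ✓), payload 001101.
Byte 4: 0x81 = 10000001 (10xxxxxx ✓), payload 000001.
Concatenate: 000010000001101000001 = 0x10341 (21 bits → U+10341).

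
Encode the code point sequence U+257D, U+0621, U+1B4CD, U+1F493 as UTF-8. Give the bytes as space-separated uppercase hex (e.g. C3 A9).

U+257D: 3-byte form → E2 95 BD.
U+0621: 2-byte form → D8 A1.
U+1B4CD: 4-byte form → F0 9B 93 8D.
U+1F493: 4-byte form → F0 9F 92 93.
Concatenated (13 bytes): E2 95 BD D8 A1 F0 9B 93 8D F0 9F 92 93.

E2 95 BD D8 A1 F0 9B 93 8D F0 9F 92 93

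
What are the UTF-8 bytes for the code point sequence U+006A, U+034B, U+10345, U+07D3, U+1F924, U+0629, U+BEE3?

U+006A: 1-byte form → 6A.
U+034B: 2-byte form → CD 8B.
U+10345: 4-byte form → F0 90 8D 85.
U+07D3: 2-byte form → DF 93.
U+1F924: 4-byte form → F0 9F A4 A4.
U+0629: 2-byte form → D8 A9.
U+BEE3: 3-byte form → EB BB A3.
Concatenated (18 bytes): 6A CD 8B F0 90 8D 85 DF 93 F0 9F A4 A4 D8 A9 EB BB A3.

6A CD 8B F0 90 8D 85 DF 93 F0 9F A4 A4 D8 A9 EB BB A3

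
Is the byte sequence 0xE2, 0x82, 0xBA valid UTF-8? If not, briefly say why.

Leading byte 0xE2 = 11100010 → 3-byte form.
Continuation bytes 0x82=10000010, 0xBA=10111010 all match 10xxxxxx.
Decoded value 0x20BA is ≥ 0x800 (shortest form) and not a surrogate.

valid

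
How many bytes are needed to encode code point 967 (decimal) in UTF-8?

U+03C7 = 0x3C7. UTF-8 uses 1 byte below 0x80, 2 below 0x800, 3 below 0x10000, 4 up to 0x10FFFF. 0x3C7 is in U+0080–U+07FF → 2 bytes.

2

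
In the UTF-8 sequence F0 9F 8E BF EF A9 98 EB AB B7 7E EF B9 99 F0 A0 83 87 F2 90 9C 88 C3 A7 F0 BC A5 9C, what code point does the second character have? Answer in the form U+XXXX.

Offset 0: leading byte 0xF0 = 11110000 → 4-byte char #1 = F0 9F 8E BF.
Offset 4: leading byte 0xEF = 11101111 → 3-byte char #2 = EF A9 98.
Leading byte 0xEF = 11101111 matches 1110xxxx → 3-byte sequence.
Byte 1: 0xEF = 11101111, payload 1111 (4 bits).
Byte 2: 0xA9 = 10101001 (10xxxxxx ✓), payload 101001.
Byte 3: 0x98 = 10011000 (10xxxxxx ✓), payload 011000.
Concatenate: 1111101001011000 = 0xFA58 (16 bits → U+FA58).

U+FA58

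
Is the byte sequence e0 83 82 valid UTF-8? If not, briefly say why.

Leading byte 0xE0 = 11100000 → 3-byte form.
Continuation bytes all match 10xxxxxx. Payload decodes to 0xC2.
But 0xC2 < 0x800, the minimum for a 3-byte sequence — this is an overlong encoding.

invalid (overlong encoding)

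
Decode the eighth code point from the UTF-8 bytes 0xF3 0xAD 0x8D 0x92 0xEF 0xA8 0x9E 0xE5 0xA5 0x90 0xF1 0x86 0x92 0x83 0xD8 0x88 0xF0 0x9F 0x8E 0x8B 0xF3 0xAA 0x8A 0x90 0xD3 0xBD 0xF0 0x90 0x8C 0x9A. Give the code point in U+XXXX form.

Offset 0: leading byte 0xF3 = 11110011 → 4-byte char #1 = F3 AD 8D 92.
Offset 4: leading byte 0xEF = 11101111 → 3-byte char #2 = EF A8 9E.
Offset 7: leading byte 0xE5 = 11100101 → 3-byte char #3 = E5 A5 90.
Offset 10: leading byte 0xF1 = 11110001 → 4-byte char #4 = F1 86 92 83.
Offset 14: leading byte 0xD8 = 11011000 → 2-byte char #5 = D8 88.
Offset 16: leading byte 0xF0 = 11110000 → 4-byte char #6 = F0 9F 8E 8B.
Offset 20: leading byte 0xF3 = 11110011 → 4-byte char #7 = F3 AA 8A 90.
Offset 24: leading byte 0xD3 = 11010011 → 2-byte char #8 = D3 BD.
Leading byte 0xD3 = 11010011 matches 110xxxxx → 2-byte sequence.
Byte 1: 0xD3 = 11010011, payload 10011 (5 bits).
Byte 2: 0xBD = 10111101 (10xxxxxx ✓), payload 111101.
Concatenate: 10011111101 = 0x4FD (11 bits → U+04FD).

U+04FD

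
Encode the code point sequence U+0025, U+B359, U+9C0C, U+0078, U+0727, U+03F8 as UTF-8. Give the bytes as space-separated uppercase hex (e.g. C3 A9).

U+0025: 1-byte form → 25.
U+B359: 3-byte form → EB 8D 99.
U+9C0C: 3-byte form → E9 B0 8C.
U+0078: 1-byte form → 78.
U+0727: 2-byte form → DC A7.
U+03F8: 2-byte form → CF B8.
Concatenated (12 bytes): 25 EB 8D 99 E9 B0 8C 78 DC A7 CF B8.

25 EB 8D 99 E9 B0 8C 78 DC A7 CF B8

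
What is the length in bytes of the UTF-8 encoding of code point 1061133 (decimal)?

U+10310D = 0x10310D. UTF-8 uses 1 byte below 0x80, 2 below 0x800, 3 below 0x10000, 4 up to 0x10FFFF. 0x10310D is in U+10000–U+10FFFF → 4 bytes.

4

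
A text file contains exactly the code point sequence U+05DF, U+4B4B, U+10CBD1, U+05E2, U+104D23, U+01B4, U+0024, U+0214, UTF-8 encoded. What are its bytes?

D7 9F E4 AD 8B F4 8C AF 91 D7 A2 F4 84 B4 A3 C6 B4 24 C8 94

U+05DF: 2-byte form → D7 9F.
U+4B4B: 3-byte form → E4 AD 8B.
U+10CBD1: 4-byte form → F4 8C AF 91.
U+05E2: 2-byte form → D7 A2.
U+104D23: 4-byte form → F4 84 B4 A3.
U+01B4: 2-byte form → C6 B4.
U+0024: 1-byte form → 24.
U+0214: 2-byte form → C8 94.
Concatenated (20 bytes): D7 9F E4 AD 8B F4 8C AF 91 D7 A2 F4 84 B4 A3 C6 B4 24 C8 94.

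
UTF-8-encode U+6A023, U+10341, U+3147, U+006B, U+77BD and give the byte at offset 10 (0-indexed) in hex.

0x87

U+6A023 → 4-byte form F1 AA 80 A3 at offsets 0–3.
U+10341 → 4-byte form F0 90 8D 81 at offsets 4–7.
U+3147 → 3-byte form E3 85 87 at offsets 8–10.
Offset 10 falls in char 3's range; it's byte 3 of E3 85 87 = 0x87.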